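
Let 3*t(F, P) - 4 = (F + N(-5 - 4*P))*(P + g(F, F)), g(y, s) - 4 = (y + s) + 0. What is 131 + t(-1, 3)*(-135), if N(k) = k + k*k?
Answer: -61024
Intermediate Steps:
g(y, s) = 4 + s + y (g(y, s) = 4 + ((y + s) + 0) = 4 + ((s + y) + 0) = 4 + (s + y) = 4 + s + y)
N(k) = k + k²
t(F, P) = 4/3 + (F + (-5 - 4*P)*(-4 - 4*P))*(4 + P + 2*F)/3 (t(F, P) = 4/3 + ((F + (-5 - 4*P)*(1 + (-5 - 4*P)))*(P + (4 + F + F)))/3 = 4/3 + ((F + (-5 - 4*P)*(-4 - 4*P))*(P + (4 + 2*F)))/3 = 4/3 + ((F + (-5 - 4*P)*(-4 - 4*P))*(4 + P + 2*F))/3 = 4/3 + (F + (-5 - 4*P)*(-4 - 4*P))*(4 + P + 2*F)/3)
131 + t(-1, 3)*(-135) = 131 + (28 + (⅔)*(-1)² + (16/3)*3³ + (44/3)*(-1) + (100/3)*3² + (164/3)*3 + (32/3)*(-1)*3² + (73/3)*(-1)*3)*(-135) = 131 + (28 + (⅔)*1 + (16/3)*27 - 44/3 + (100/3)*9 + 164 + (32/3)*(-1)*9 - 73)*(-135) = 131 + (28 + ⅔ + 144 - 44/3 + 300 + 164 - 96 - 73)*(-135) = 131 + 453*(-135) = 131 - 61155 = -61024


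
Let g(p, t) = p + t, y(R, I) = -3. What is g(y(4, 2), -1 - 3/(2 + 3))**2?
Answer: 529/25 ≈ 21.160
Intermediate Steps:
g(y(4, 2), -1 - 3/(2 + 3))**2 = (-3 + (-1 - 3/(2 + 3)))**2 = (-3 + (-1 - 3/5))**2 = (-3 - 8/5)**2 = (-23/5)**2 = 529/25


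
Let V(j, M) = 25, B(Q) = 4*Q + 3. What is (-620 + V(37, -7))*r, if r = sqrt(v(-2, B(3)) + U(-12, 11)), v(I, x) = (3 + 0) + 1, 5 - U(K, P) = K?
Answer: -595*sqrt(21) ≈ -2726.6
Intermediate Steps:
B(Q) = 3 + 4*Q
U(K, P) = 5 - K
v(I, x) = 4 (v(I, x) = 3 + 1 = 4)
r = sqrt(21) (r = sqrt(4 + (5 - 1*(-12))) = sqrt(4 + (5 + 12)) = sqrt(4 + 17) = sqrt(21) ≈ 4.5826)
(-620 + V(37, -7))*r = (-620 + 25)*sqrt(21) = -595*sqrt(21)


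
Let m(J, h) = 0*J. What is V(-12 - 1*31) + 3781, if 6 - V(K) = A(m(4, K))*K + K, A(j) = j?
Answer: 3830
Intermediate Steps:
m(J, h) = 0
V(K) = 6 - K (V(K) = 6 - (0*K + K) = 6 - (0 + K) = 6 - K)
V(-12 - 1*31) + 3781 = (6 - (-12 - 1*31)) + 3781 = (6 - (-12 - 31)) + 3781 = (6 - 1*(-43)) + 3781 = (6 + 43) + 3781 = 49 + 3781 = 3830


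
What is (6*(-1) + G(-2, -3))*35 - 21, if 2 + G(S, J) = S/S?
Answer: -266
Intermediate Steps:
G(S, J) = -1 (G(S, J) = -2 + S/S = -2 + 1 = -1)
(6*(-1) + G(-2, -3))*35 - 21 = (6*(-1) - 1)*35 - 21 = (-6 - 1)*35 - 21 = -7*35 - 21 = -245 - 21 = -266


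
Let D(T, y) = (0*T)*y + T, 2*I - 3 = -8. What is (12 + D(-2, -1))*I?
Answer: -25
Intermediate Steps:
I = -5/2 (I = 3/2 + (1/2)*(-8) = 3/2 - 4 = -5/2 ≈ -2.5000)
D(T, y) = T (D(T, y) = 0*y + T = 0 + T = T)
(12 + D(-2, -1))*I = (12 - 2)*(-5/2) = 10*(-5/2) = -25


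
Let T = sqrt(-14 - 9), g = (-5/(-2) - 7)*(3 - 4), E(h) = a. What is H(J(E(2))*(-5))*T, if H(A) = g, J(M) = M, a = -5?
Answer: 9*I*sqrt(23)/2 ≈ 21.581*I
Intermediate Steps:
E(h) = -5
g = 9/2 (g = (-5*(-1/2) - 7)*(-1) = (5/2 - 7)*(-1) = -9/2*(-1) = 9/2 ≈ 4.5000)
H(A) = 9/2
T = I*sqrt(23) (T = sqrt(-23) = I*sqrt(23) ≈ 4.7958*I)
H(J(E(2))*(-5))*T = 9*(I*sqrt(23))/2 = 9*I*sqrt(23)/2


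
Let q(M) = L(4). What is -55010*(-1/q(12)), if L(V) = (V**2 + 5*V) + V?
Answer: 5501/4 ≈ 1375.3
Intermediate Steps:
L(V) = V**2 + 6*V
q(M) = 40 (q(M) = 4*(6 + 4) = 4*10 = 40)
-55010*(-1/q(12)) = -55010/((-1*40)) = -55010/(-40) = -55010*(-1/40) = 5501/4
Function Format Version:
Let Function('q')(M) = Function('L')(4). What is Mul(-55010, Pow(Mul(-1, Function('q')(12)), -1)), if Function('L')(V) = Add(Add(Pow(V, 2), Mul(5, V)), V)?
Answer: Rational(5501, 4) ≈ 1375.3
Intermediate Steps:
Function('L')(V) = Add(Pow(V, 2), Mul(6, V))
Function('q')(M) = 40 (Function('q')(M) = Mul(4, Add(6, 4)) = Mul(4, 10) = 40)
Mul(-55010, Pow(Mul(-1, Function('q')(12)), -1)) = Mul(-55010, Pow(Mul(-1, 40), -1)) = Mul(-55010, Pow(-40, -1)) = Mul(-55010, Rational(-1, 40)) = Rational(5501, 4)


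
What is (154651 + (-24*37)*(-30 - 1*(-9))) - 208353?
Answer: -35054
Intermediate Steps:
(154651 + (-24*37)*(-30 - 1*(-9))) - 208353 = (154651 - 888*(-30 + 9)) - 208353 = (154651 - 888*(-21)) - 208353 = (154651 + 18648) - 208353 = 173299 - 208353 = -35054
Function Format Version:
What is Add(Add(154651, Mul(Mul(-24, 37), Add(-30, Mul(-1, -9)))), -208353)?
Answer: -35054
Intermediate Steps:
Add(Add(154651, Mul(Mul(-24, 37), Add(-30, Mul(-1, -9)))), -208353) = Add(Add(154651, Mul(-888, Add(-30, 9))), -208353) = Add(Add(154651, Mul(-888, -21)), -208353) = Add(Add(154651, 18648), -208353) = Add(173299, -208353) = -35054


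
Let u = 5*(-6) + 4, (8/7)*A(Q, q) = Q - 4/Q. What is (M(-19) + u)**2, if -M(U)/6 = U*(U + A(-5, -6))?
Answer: 2726823961/400 ≈ 6.8171e+6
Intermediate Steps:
A(Q, q) = -7/(2*Q) + 7*Q/8 (A(Q, q) = 7*(Q - 4/Q)/8 = -7/(2*Q) + 7*Q/8)
M(U) = -6*U*(-147/40 + U) (M(U) = -6*U*(U + (7/8)*(-4 + (-5)**2)/(-5)) = -6*U*(U + (7/8)*(-1/5)*(-4 + 25)) = -6*U*(U + (7/8)*(-1/5)*21) = -6*U*(U - 147/40) = -6*U*(-147/40 + U))
u = -26 (u = -30 + 4 = -26)
(M(-19) + u)**2 = ((3/20)*(-19)*(147 - 40*(-19)) - 26)**2 = ((3/20)*(-19)*(147 + 760) - 26)**2 = ((3/20)*(-19)*907 - 26)**2 = (-51699/20 - 26)**2 = (-52219/20)**2 = 2726823961/400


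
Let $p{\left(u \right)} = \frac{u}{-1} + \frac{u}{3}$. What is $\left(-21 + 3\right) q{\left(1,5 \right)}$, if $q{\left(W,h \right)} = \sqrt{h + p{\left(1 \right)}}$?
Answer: $- 6 \sqrt{39} \approx -37.47$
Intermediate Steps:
$p{\left(u \right)} = - \frac{2 u}{3}$ ($p{\left(u \right)} = u \left(-1\right) + u \frac{1}{3} = - u + \frac{u}{3} = - \frac{2 u}{3}$)
$q{\left(W,h \right)} = \sqrt{- \frac{2}{3} + h}$ ($q{\left(W,h \right)} = \sqrt{h - \frac{2}{3}} = \sqrt{- \frac{2}{3} + h}$)
$\left(-21 + 3\right) q{\left(1,5 \right)} = \left(-21 + 3\right) \frac{\sqrt{-6 + 9 \cdot 5}}{3} = - 18 \frac{\sqrt{-6 + 45}}{3} = - 18 \frac{\sqrt{39}}{3} = - 6 \sqrt{39}$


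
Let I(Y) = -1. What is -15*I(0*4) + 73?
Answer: 88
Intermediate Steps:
-15*I(0*4) + 73 = -15*(-1) + 73 = 15 + 73 = 88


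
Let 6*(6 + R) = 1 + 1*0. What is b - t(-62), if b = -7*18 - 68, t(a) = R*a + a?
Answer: -1481/3 ≈ -493.67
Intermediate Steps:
R = -35/6 (R = -6 + (1 + 1*0)/6 = -6 + (1 + 0)/6 = -6 + (⅙)*1 = -6 + ⅙ = -35/6 ≈ -5.8333)
t(a) = -29*a/6 (t(a) = -35*a/6 + a = -29*a/6)
b = -194 (b = -126 - 68 = -194)
b - t(-62) = -194 - (-29)*(-62)/6 = -194 - 1*899/3 = -194 - 899/3 = -1481/3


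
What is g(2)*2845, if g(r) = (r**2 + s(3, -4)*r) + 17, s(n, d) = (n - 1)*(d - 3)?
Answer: -19915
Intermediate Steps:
s(n, d) = (-1 + n)*(-3 + d)
g(r) = 17 + r**2 - 14*r (g(r) = (r**2 + (3 - 1*(-4) - 3*3 - 4*3)*r) + 17 = (r**2 + (3 + 4 - 9 - 12)*r) + 17 = (r**2 - 14*r) + 17 = 17 + r**2 - 14*r)
g(2)*2845 = (17 + 2**2 - 14*2)*2845 = (17 + 4 - 28)*2845 = -7*2845 = -19915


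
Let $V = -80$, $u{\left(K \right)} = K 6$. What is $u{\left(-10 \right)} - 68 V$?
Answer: $5380$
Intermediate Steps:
$u{\left(K \right)} = 6 K$
$u{\left(-10 \right)} - 68 V = 6 \left(-10\right) - -5440 = -60 + 5440 = 5380$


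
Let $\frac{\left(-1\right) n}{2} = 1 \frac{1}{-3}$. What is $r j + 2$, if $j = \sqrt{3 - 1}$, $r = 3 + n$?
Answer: $2 + \frac{11 \sqrt{2}}{3} \approx 7.1854$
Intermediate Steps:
$n = \frac{2}{3}$ ($n = - 2 \cdot 1 \frac{1}{-3} = - 2 \cdot 1 \left(- \frac{1}{3}\right) = \left(-2\right) \left(- \frac{1}{3}\right) = \frac{2}{3} \approx 0.66667$)
$r = \frac{11}{3}$ ($r = 3 + \frac{2}{3} = \frac{11}{3} \approx 3.6667$)
$j = \sqrt{2} \approx 1.4142$
$r j + 2 = \frac{11 \sqrt{2}}{3} + 2 = 2 + \frac{11 \sqrt{2}}{3}$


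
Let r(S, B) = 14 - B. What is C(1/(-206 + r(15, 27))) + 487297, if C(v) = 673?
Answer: 487970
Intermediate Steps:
C(1/(-206 + r(15, 27))) + 487297 = 673 + 487297 = 487970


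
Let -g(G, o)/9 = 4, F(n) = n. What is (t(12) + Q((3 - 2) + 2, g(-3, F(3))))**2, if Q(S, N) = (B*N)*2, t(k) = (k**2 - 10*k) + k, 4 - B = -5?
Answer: 374544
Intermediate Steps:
B = 9 (B = 4 - 1*(-5) = 4 + 5 = 9)
g(G, o) = -36 (g(G, o) = -9*4 = -36)
t(k) = k**2 - 9*k
Q(S, N) = 18*N (Q(S, N) = (9*N)*2 = 18*N)
(t(12) + Q((3 - 2) + 2, g(-3, F(3))))**2 = (12*(-9 + 12) + 18*(-36))**2 = (12*3 - 648)**2 = (36 - 648)**2 = (-612)**2 = 374544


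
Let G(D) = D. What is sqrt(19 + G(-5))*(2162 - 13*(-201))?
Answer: 4775*sqrt(14) ≈ 17866.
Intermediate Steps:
sqrt(19 + G(-5))*(2162 - 13*(-201)) = sqrt(19 - 5)*(2162 - 13*(-201)) = sqrt(14)*(2162 + 2613) = sqrt(14)*4775 = 4775*sqrt(14)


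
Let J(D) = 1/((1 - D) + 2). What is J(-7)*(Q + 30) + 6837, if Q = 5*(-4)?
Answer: 6838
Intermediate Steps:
Q = -20
J(D) = 1/(3 - D)
J(-7)*(Q + 30) + 6837 = (-1/(-3 - 7))*(-20 + 30) + 6837 = -1/(-10)*10 + 6837 = -1*(-⅒)*10 + 6837 = (⅒)*10 + 6837 = 1 + 6837 = 6838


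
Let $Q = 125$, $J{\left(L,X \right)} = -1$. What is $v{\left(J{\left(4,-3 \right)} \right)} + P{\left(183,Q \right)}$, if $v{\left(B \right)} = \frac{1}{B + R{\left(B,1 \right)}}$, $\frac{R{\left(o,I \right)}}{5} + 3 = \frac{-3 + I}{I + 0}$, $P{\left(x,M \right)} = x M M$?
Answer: $\frac{74343749}{26} \approx 2.8594 \cdot 10^{6}$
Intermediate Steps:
$P{\left(x,M \right)} = x M^{2}$ ($P{\left(x,M \right)} = M x M = x M^{2}$)
$R{\left(o,I \right)} = -15 + \frac{5 \left(-3 + I\right)}{I}$ ($R{\left(o,I \right)} = -15 + 5 \frac{-3 + I}{I + 0} = -15 + 5 \frac{-3 + I}{I} = -15 + \frac{5 \left(-3 + I\right)}{I}$)
$v{\left(B \right)} = \frac{1}{-25 + B}$ ($v{\left(B \right)} = \frac{1}{B - \left(10 + \frac{15}{1}\right)} = \frac{1}{B - 25} = \frac{1}{-25 + B}$)
$v{\left(J{\left(4,-3 \right)} \right)} + P{\left(183,Q \right)} = \frac{1}{-25 - 1} + 183 \cdot 125^{2} = \frac{1}{-26} + 183 \cdot 15625 = - \frac{1}{26} + 2859375 = \frac{74343749}{26}$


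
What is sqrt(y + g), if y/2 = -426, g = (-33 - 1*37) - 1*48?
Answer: I*sqrt(970) ≈ 31.145*I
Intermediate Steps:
g = -118 (g = (-33 - 37) - 48 = -70 - 48 = -118)
y = -852 (y = 2*(-426) = -852)
sqrt(y + g) = sqrt(-852 - 118) = sqrt(-970) = I*sqrt(970)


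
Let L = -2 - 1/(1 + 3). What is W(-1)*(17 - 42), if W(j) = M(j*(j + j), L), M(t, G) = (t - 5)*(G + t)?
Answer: -75/4 ≈ -18.750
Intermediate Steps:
L = -9/4 (L = -2 - 1/4 = -2 - 1*¼ = -2 - ¼ = -9/4 ≈ -2.2500)
M(t, G) = (-5 + t)*(G + t)
W(j) = 45/4 + 4*j⁴ - 29*j²/2 (W(j) = (j*(j + j))² - 5*(-9/4) - 5*j*(j + j) - 9*j*(j + j)/4 = (j*(2*j))² + 45/4 - 5*j*2*j - 9*j*2*j/4 = (2*j²)² + 45/4 - 10*j² - 9*j²/2 = 4*j⁴ + 45/4 - 10*j² - 9*j²/2 = 45/4 + 4*j⁴ - 29*j²/2)
W(-1)*(17 - 42) = (45/4 + 4*(-1)⁴ - 29/2*(-1)²)*(17 - 42) = (45/4 + 4*1 - 29/2*1)*(-25) = (45/4 + 4 - 29/2)*(-25) = (¾)*(-25) = -75/4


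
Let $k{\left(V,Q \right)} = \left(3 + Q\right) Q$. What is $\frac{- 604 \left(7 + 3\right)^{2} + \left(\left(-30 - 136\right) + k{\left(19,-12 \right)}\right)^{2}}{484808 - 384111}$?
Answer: $- \frac{57036}{100697} \approx -0.56641$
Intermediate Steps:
$k{\left(V,Q \right)} = Q \left(3 + Q\right)$
$\frac{- 604 \left(7 + 3\right)^{2} + \left(\left(-30 - 136\right) + k{\left(19,-12 \right)}\right)^{2}}{484808 - 384111} = \frac{- 604 \left(7 + 3\right)^{2} + \left(\left(-30 - 136\right) - 12 \left(3 - 12\right)\right)^{2}}{484808 - 384111} = \frac{- 604 \cdot 10^{2} + \left(\left(-30 - 136\right) - -108\right)^{2}}{484808 - 384111} = \frac{\left(-604\right) 100 + \left(-166 + 108\right)^{2}}{100697} = \left(-60400 + \left(-58\right)^{2}\right) \frac{1}{100697} = \left(-60400 + 3364\right) \frac{1}{100697} = \left(-57036\right) \frac{1}{100697} = - \frac{57036}{100697}$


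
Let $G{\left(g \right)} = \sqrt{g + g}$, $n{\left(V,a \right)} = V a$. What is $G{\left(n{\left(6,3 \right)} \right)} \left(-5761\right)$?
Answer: $-34566$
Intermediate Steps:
$G{\left(g \right)} = \sqrt{2} \sqrt{g}$ ($G{\left(g \right)} = \sqrt{2 g} = \sqrt{2} \sqrt{g}$)
$G{\left(n{\left(6,3 \right)} \right)} \left(-5761\right) = \sqrt{2} \sqrt{6 \cdot 3} \left(-5761\right) = \sqrt{2} \sqrt{18} \left(-5761\right) = \sqrt{2} \cdot 3 \sqrt{2} \left(-5761\right) = 6 \left(-5761\right) = -34566$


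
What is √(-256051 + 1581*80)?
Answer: I*√129571 ≈ 359.96*I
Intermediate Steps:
√(-256051 + 1581*80) = √(-256051 + 126480) = √(-129571) = I*√129571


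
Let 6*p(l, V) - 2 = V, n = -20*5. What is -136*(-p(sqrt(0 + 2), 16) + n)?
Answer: 14008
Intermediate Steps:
n = -100
p(l, V) = 1/3 + V/6
-136*(-p(sqrt(0 + 2), 16) + n) = -136*(-(1/3 + (1/6)*16) - 100) = -136*(-(1/3 + 8/3) - 100) = -136*(-1*3 - 100) = -136*(-3 - 100) = -136*(-103) = 14008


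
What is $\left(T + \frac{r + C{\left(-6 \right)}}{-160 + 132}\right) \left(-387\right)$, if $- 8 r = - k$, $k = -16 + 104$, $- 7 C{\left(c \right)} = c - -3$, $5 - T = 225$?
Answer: $\frac{4179600}{49} \approx 85298.0$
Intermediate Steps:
$T = -220$ ($T = 5 - 225 = -220$)
$C{\left(c \right)} = - \frac{3}{7} - \frac{c}{7}$ ($C{\left(c \right)} = - \frac{c - -3}{7} = - \frac{c + 3}{7} = - \frac{3 + c}{7} = - \frac{3}{7} - \frac{c}{7}$)
$k = 88$
$r = 11$ ($r = - \frac{\left(-1\right) 88}{8} = \left(- \frac{1}{8}\right) \left(-88\right) = 11$)
$\left(T + \frac{r + C{\left(-6 \right)}}{-160 + 132}\right) \left(-387\right) = \left(-220 + \frac{11 - - \frac{3}{7}}{-160 + 132}\right) \left(-387\right) = \left(-220 + \frac{11 + \left(- \frac{3}{7} + \frac{6}{7}\right)}{-28}\right) \left(-387\right) = \left(-220 + \left(11 + \frac{3}{7}\right) \left(- \frac{1}{28}\right)\right) \left(-387\right) = \left(-220 + \frac{80}{7} \left(- \frac{1}{28}\right)\right) \left(-387\right) = \left(-220 - \frac{20}{49}\right) \left(-387\right) = \left(- \frac{10800}{49}\right) \left(-387\right) = \frac{4179600}{49}$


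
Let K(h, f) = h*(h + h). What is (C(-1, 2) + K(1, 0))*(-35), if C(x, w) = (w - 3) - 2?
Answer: 35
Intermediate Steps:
C(x, w) = -5 + w (C(x, w) = (-3 + w) - 2 = -5 + w)
K(h, f) = 2*h² (K(h, f) = h*(2*h) = 2*h²)
(C(-1, 2) + K(1, 0))*(-35) = ((-5 + 2) + 2*1²)*(-35) = (-3 + 2*1)*(-35) = (-3 + 2)*(-35) = -1*(-35) = 35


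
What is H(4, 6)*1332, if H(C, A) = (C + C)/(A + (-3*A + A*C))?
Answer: 888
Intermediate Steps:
H(C, A) = 2*C/(-2*A + A*C) (H(C, A) = (2*C)/(-2*A + A*C) = 2*C/(-2*A + A*C))
H(4, 6)*1332 = (2*4/(6*(-2 + 4)))*1332 = (2*4*(1/6)/2)*1332 = (2*4*(1/6)*(1/2))*1332 = (2/3)*1332 = 888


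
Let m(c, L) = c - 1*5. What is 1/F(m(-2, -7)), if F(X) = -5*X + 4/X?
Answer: 7/241 ≈ 0.029046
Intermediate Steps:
m(c, L) = -5 + c (m(c, L) = c - 5 = -5 + c)
1/F(m(-2, -7)) = 1/(-5*(-5 - 2) + 4/(-5 - 2)) = 1/(-5*(-7) + 4/(-7)) = 1/(35 + 4*(-⅐)) = 1/(35 - 4/7) = 1/(241/7) = 7/241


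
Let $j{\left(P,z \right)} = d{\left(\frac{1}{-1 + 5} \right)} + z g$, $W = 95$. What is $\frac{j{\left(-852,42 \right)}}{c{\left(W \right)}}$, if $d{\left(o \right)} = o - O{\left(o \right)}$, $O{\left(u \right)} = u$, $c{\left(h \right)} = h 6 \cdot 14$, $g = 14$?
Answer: $\frac{7}{95} \approx 0.073684$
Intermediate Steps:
$c{\left(h \right)} = 84 h$ ($c{\left(h \right)} = h 84 = 84 h$)
$d{\left(o \right)} = 0$ ($d{\left(o \right)} = o - o = 0$)
$j{\left(P,z \right)} = 14 z$ ($j{\left(P,z \right)} = 0 + z 14 = 0 + 14 z = 14 z$)
$\frac{j{\left(-852,42 \right)}}{c{\left(W \right)}} = \frac{14 \cdot 42}{84 \cdot 95} = \frac{588}{7980} = 588 \cdot \frac{1}{7980} = \frac{7}{95}$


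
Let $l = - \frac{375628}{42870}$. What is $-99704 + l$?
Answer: $- \frac{2137343054}{21435} \approx -99713.0$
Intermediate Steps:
$l = - \frac{187814}{21435}$ ($l = \left(-375628\right) \frac{1}{42870} = - \frac{187814}{21435} \approx -8.762$)
$-99704 + l = -99704 - \frac{187814}{21435} = - \frac{2137343054}{21435}$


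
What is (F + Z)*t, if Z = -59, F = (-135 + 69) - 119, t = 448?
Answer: -109312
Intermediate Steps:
F = -185 (F = -66 - 119 = -185)
(F + Z)*t = (-185 - 59)*448 = -244*448 = -109312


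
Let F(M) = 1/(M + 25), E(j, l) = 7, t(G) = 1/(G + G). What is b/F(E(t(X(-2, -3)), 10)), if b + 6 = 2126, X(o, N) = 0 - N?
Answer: 67840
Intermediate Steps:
X(o, N) = -N
t(G) = 1/(2*G)
F(M) = 1/(25 + M)
b = 2120 (b = -6 + 2126 = 2120)
b/F(E(t(X(-2, -3)), 10)) = 2120/(1/(25 + 7)) = 2120/(1/32) = 2120*32 = 67840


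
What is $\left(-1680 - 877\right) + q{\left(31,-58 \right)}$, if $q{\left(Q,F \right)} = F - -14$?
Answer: $-2601$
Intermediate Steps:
$q{\left(Q,F \right)} = 14 + F$ ($q{\left(Q,F \right)} = F + 14 = 14 + F$)
$\left(-1680 - 877\right) + q{\left(31,-58 \right)} = \left(-1680 - 877\right) + \left(14 - 58\right) = -2557 - 44 = -2601$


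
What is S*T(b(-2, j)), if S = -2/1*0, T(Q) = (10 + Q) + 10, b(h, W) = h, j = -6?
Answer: 0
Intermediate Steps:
T(Q) = 20 + Q
S = 0 (S = -2*1*0 = -2*0 = 0)
S*T(b(-2, j)) = 0*(20 - 2) = 0*18 = 0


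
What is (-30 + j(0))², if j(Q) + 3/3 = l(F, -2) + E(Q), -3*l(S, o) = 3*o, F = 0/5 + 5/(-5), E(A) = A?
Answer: 841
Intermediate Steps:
F = -1 (F = 0*(⅕) + 5*(-⅕) = 0 - 1 = -1)
l(S, o) = -o
j(Q) = 1 + Q (j(Q) = -1 + (-1*(-2) + Q) = -1 + (2 + Q) = 1 + Q)
(-30 + j(0))² = (-30 + (1 + 0))² = (-30 + 1)² = (-29)² = 841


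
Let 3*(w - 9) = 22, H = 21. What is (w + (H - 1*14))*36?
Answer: 840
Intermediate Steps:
w = 49/3 (w = 9 + (1/3)*22 = 9 + 22/3 = 49/3 ≈ 16.333)
(w + (H - 1*14))*36 = (49/3 + (21 - 1*14))*36 = (49/3 + (21 - 14))*36 = (49/3 + 7)*36 = (70/3)*36 = 840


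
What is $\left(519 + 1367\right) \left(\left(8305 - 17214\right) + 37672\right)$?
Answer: $54247018$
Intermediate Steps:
$\left(519 + 1367\right) \left(\left(8305 - 17214\right) + 37672\right) = 1886 \left(\left(8305 - 17214\right) + 37672\right) = 1886 \left(-8909 + 37672\right) = 1886 \cdot 28763 = 54247018$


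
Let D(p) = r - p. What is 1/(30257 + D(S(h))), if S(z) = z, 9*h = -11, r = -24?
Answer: 9/272108 ≈ 3.3075e-5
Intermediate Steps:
h = -11/9 (h = (⅑)*(-11) = -11/9 ≈ -1.2222)
D(p) = -24 - p
1/(30257 + D(S(h))) = 1/(30257 + (-24 - 1*(-11/9))) = 1/(30257 + (-24 + 11/9)) = 1/(30257 - 205/9) = 1/(272108/9) = 9/272108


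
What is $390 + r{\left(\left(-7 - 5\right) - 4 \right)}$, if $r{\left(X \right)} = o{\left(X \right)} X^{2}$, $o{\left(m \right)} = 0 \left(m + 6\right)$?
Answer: $390$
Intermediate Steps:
$o{\left(m \right)} = 0$ ($o{\left(m \right)} = 0 \left(6 + m\right) = 0$)
$r{\left(X \right)} = 0$ ($r{\left(X \right)} = 0 X^{2} = 0$)
$390 + r{\left(\left(-7 - 5\right) - 4 \right)} = 390 + 0 = 390$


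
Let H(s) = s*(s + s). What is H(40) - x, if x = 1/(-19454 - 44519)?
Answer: 204713601/63973 ≈ 3200.0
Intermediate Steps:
H(s) = 2*s² (H(s) = s*(2*s) = 2*s²)
x = -1/63973 (x = 1/(-63973) = -1/63973 ≈ -1.5632e-5)
H(40) - x = 2*40² - 1*(-1/63973) = 2*1600 + 1/63973 = 3200 + 1/63973 = 204713601/63973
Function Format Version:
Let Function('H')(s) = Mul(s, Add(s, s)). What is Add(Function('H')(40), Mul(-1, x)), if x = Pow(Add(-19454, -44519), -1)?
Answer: Rational(204713601, 63973) ≈ 3200.0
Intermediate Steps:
Function('H')(s) = Mul(2, Pow(s, 2)) (Function('H')(s) = Mul(s, Mul(2, s)) = Mul(2, Pow(s, 2)))
x = Rational(-1, 63973) (x = Pow(-63973, -1) = Rational(-1, 63973) ≈ -1.5632e-5)
Add(Function('H')(40), Mul(-1, x)) = Add(Mul(2, Pow(40, 2)), Mul(-1, Rational(-1, 63973))) = Add(Mul(2, 1600), Rational(1, 63973)) = Add(3200, Rational(1, 63973)) = Rational(204713601, 63973)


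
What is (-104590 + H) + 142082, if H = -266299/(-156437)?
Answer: 5865402303/156437 ≈ 37494.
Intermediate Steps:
H = 266299/156437 (H = -266299*(-1/156437) = 266299/156437 ≈ 1.7023)
(-104590 + H) + 142082 = (-104590 + 266299/156437) + 142082 = -16361479531/156437 + 142082 = 5865402303/156437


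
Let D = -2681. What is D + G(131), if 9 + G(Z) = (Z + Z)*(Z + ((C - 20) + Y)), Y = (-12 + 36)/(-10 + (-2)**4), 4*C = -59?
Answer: 47151/2 ≈ 23576.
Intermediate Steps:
C = -59/4 (C = (1/4)*(-59) = -59/4 ≈ -14.750)
Y = 4 (Y = 24/(-10 + 16) = 24/6 = 24*(1/6) = 4)
G(Z) = -9 + 2*Z*(-123/4 + Z) (G(Z) = -9 + (Z + Z)*(Z + ((-59/4 - 20) + 4)) = -9 + (2*Z)*(Z + (-139/4 + 4)) = -9 + (2*Z)*(Z - 123/4) = -9 + (2*Z)*(-123/4 + Z) = -9 + 2*Z*(-123/4 + Z))
D + G(131) = -2681 + (-9 + 2*131**2 - 123/2*131) = -2681 + (-9 + 2*17161 - 16113/2) = -2681 + (-9 + 34322 - 16113/2) = -2681 + 52513/2 = 47151/2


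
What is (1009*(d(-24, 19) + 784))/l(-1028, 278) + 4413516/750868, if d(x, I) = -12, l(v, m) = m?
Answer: 73264260539/26092663 ≈ 2807.8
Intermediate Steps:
(1009*(d(-24, 19) + 784))/l(-1028, 278) + 4413516/750868 = (1009*(-12 + 784))/278 + 4413516/750868 = (1009*772)*(1/278) + 4413516*(1/750868) = 778948*(1/278) + 1103379/187717 = 389474/139 + 1103379/187717 = 73264260539/26092663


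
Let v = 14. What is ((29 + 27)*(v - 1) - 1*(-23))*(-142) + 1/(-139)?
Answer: -14823239/139 ≈ -1.0664e+5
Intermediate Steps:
((29 + 27)*(v - 1) - 1*(-23))*(-142) + 1/(-139) = ((29 + 27)*(14 - 1) - 1*(-23))*(-142) + 1/(-139) = (56*13 + 23)*(-142) - 1/139 = (728 + 23)*(-142) - 1/139 = 751*(-142) - 1/139 = -106642 - 1/139 = -14823239/139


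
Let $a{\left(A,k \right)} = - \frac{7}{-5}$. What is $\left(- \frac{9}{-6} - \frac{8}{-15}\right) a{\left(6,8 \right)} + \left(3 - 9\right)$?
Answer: $- \frac{473}{150} \approx -3.1533$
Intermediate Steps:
$a{\left(A,k \right)} = \frac{7}{5}$ ($a{\left(A,k \right)} = \left(-7\right) \left(- \frac{1}{5}\right) = \frac{7}{5}$)
$\left(- \frac{9}{-6} - \frac{8}{-15}\right) a{\left(6,8 \right)} + \left(3 - 9\right) = \left(- \frac{9}{-6} - \frac{8}{-15}\right) \frac{7}{5} + \left(3 - 9\right) = \left(\left(-9\right) \left(- \frac{1}{6}\right) - - \frac{8}{15}\right) \frac{7}{5} + \left(3 - 9\right) = \left(\frac{3}{2} + \frac{8}{15}\right) \frac{7}{5} - 6 = \frac{61}{30} \cdot \frac{7}{5} - 6 = \frac{427}{150} - 6 = - \frac{473}{150}$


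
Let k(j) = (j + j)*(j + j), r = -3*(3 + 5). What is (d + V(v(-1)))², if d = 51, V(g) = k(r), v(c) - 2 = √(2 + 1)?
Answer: 5546025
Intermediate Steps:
r = -24 (r = -3*8 = -24)
v(c) = 2 + √3 (v(c) = 2 + √(2 + 1) = 2 + √3)
k(j) = 4*j² (k(j) = (2*j)*(2*j) = 4*j²)
V(g) = 2304 (V(g) = 4*(-24)² = 4*576 = 2304)
(d + V(v(-1)))² = (51 + 2304)² = 2355² = 5546025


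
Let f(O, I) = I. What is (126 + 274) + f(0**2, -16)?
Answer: 384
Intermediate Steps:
(126 + 274) + f(0**2, -16) = (126 + 274) - 16 = 400 - 16 = 384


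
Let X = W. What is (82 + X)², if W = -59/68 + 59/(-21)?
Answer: 12509304025/2039184 ≈ 6134.5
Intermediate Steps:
W = -5251/1428 (W = -59*1/68 + 59*(-1/21) = -59/68 - 59/21 = -5251/1428 ≈ -3.6772)
X = -5251/1428 ≈ -3.6772
(82 + X)² = (82 - 5251/1428)² = (111845/1428)² = 12509304025/2039184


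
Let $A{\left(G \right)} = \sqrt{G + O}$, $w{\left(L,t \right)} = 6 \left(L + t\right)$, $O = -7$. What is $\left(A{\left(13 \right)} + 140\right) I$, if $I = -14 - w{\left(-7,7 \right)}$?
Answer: $-1960 - 14 \sqrt{6} \approx -1994.3$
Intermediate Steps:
$w{\left(L,t \right)} = 6 L + 6 t$
$I = -14$ ($I = -14 - \left(6 \left(-7\right) + 6 \cdot 7\right) = -14 - \left(-42 + 42\right) = -14 - 0 = -14 + 0 = -14$)
$A{\left(G \right)} = \sqrt{-7 + G}$ ($A{\left(G \right)} = \sqrt{G - 7} = \sqrt{-7 + G}$)
$\left(A{\left(13 \right)} + 140\right) I = \left(\sqrt{-7 + 13} + 140\right) \left(-14\right) = \left(\sqrt{6} + 140\right) \left(-14\right) = \left(140 + \sqrt{6}\right) \left(-14\right) = -1960 - 14 \sqrt{6}$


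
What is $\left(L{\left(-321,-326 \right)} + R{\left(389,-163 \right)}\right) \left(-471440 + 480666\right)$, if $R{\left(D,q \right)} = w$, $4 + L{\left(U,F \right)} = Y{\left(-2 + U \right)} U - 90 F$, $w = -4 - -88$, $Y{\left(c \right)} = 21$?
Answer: $209236454$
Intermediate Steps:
$w = 84$ ($w = -4 + 88 = 84$)
$L{\left(U,F \right)} = -4 - 90 F + 21 U$ ($L{\left(U,F \right)} = -4 - \left(- 21 U + 90 F\right) = -4 - 90 F + 21 U$)
$R{\left(D,q \right)} = 84$
$\left(L{\left(-321,-326 \right)} + R{\left(389,-163 \right)}\right) \left(-471440 + 480666\right) = \left(\left(-4 - -29340 + 21 \left(-321\right)\right) + 84\right) \left(-471440 + 480666\right) = \left(\left(-4 + 29340 - 6741\right) + 84\right) 9226 = \left(22595 + 84\right) 9226 = 22679 \cdot 9226 = 209236454$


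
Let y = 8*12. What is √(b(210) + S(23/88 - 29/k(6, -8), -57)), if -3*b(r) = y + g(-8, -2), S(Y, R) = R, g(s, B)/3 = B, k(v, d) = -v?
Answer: I*√87 ≈ 9.3274*I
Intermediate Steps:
g(s, B) = 3*B
y = 96
b(r) = -30 (b(r) = -(96 + 3*(-2))/3 = -(96 - 6)/3 = -⅓*90 = -30)
√(b(210) + S(23/88 - 29/k(6, -8), -57)) = √(-30 - 57) = √(-87) = I*√87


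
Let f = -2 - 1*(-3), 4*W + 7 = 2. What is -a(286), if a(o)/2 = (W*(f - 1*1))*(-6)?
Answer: 0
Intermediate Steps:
W = -5/4 (W = -7/4 + (¼)*2 = -7/4 + ½ = -5/4 ≈ -1.2500)
f = 1 (f = -2 + 3 = 1)
a(o) = 0 (a(o) = 2*(-5*(1 - 1*1)/4*(-6)) = 2*(-5*(1 - 1)/4*(-6)) = 2*(-5/4*0*(-6)) = 2*(0*(-6)) = 2*0 = 0)
-a(286) = -1*0 = 0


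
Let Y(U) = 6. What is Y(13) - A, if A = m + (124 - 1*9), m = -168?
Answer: 59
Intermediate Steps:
A = -53 (A = -168 + (124 - 1*9) = -168 + (124 - 9) = -168 + 115 = -53)
Y(13) - A = 6 - 1*(-53) = 6 + 53 = 59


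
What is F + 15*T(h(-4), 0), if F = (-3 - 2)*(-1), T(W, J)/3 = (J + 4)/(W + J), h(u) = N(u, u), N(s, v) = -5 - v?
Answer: -175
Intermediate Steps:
h(u) = -5 - u
T(W, J) = 3*(4 + J)/(J + W) (T(W, J) = 3*((J + 4)/(W + J)) = 3*((4 + J)/(J + W)) = 3*(4 + J)/(J + W))
F = 5 (F = -5*(-1) = 5)
F + 15*T(h(-4), 0) = 5 + 15*(3*(4 + 0)/(0 + (-5 - 1*(-4)))) = 5 + 15*(3*4/(0 + (-5 + 4))) = 5 + 15*(3*4/(0 - 1)) = 5 + 15*(3*4/(-1)) = 5 + 15*(3*(-1)*4) = 5 + 15*(-12) = 5 - 180 = -175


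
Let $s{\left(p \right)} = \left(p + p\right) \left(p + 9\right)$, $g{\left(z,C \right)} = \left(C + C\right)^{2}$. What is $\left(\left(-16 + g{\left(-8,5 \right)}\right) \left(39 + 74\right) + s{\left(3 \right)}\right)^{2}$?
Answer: $91470096$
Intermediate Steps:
$g{\left(z,C \right)} = 4 C^{2}$ ($g{\left(z,C \right)} = \left(2 C\right)^{2} = 4 C^{2}$)
$s{\left(p \right)} = 2 p \left(9 + p\right)$
$\left(\left(-16 + g{\left(-8,5 \right)}\right) \left(39 + 74\right) + s{\left(3 \right)}\right)^{2} = \left(\left(-16 + 4 \cdot 5^{2}\right) \left(39 + 74\right) + 2 \cdot 3 \left(9 + 3\right)\right)^{2} = \left(\left(-16 + 4 \cdot 25\right) 113 + 2 \cdot 3 \cdot 12\right)^{2} = \left(\left(-16 + 100\right) 113 + 72\right)^{2} = \left(84 \cdot 113 + 72\right)^{2} = \left(9492 + 72\right)^{2} = 9564^{2} = 91470096$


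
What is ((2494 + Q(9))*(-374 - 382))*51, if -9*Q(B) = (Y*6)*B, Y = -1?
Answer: -96390000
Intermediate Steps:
Q(B) = 2*B/3 (Q(B) = -(-1*6)*B/9 = -(-2)*B/3 = 2*B/3)
((2494 + Q(9))*(-374 - 382))*51 = ((2494 + (⅔)*9)*(-374 - 382))*51 = ((2494 + 6)*(-756))*51 = (2500*(-756))*51 = -1890000*51 = -96390000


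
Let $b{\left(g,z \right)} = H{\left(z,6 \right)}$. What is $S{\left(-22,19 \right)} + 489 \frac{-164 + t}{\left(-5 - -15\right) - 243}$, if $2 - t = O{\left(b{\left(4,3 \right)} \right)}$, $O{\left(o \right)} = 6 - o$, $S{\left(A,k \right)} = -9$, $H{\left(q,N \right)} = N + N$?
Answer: $\frac{74187}{233} \approx 318.4$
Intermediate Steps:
$H{\left(q,N \right)} = 2 N$
$b{\left(g,z \right)} = 12$ ($b{\left(g,z \right)} = 2 \cdot 6 = 12$)
$t = 8$ ($t = 2 - \left(6 - 12\right) = 2 - -6 = 2 + 6 = 8$)
$S{\left(-22,19 \right)} + 489 \frac{-164 + t}{\left(-5 - -15\right) - 243} = -9 + 489 \frac{-164 + 8}{\left(-5 - -15\right) - 243} = -9 + 489 \left(- \frac{156}{\left(-5 + 15\right) - 243}\right) = -9 + 489 \left(- \frac{156}{10 - 243}\right) = -9 + 489 \left(- \frac{156}{-233}\right) = -9 + 489 \left(\left(-156\right) \left(- \frac{1}{233}\right)\right) = -9 + 489 \cdot \frac{156}{233} = -9 + \frac{76284}{233} = \frac{74187}{233}$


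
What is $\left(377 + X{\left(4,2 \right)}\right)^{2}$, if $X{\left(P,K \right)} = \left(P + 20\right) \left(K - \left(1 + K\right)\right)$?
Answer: $124609$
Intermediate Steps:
$X{\left(P,K \right)} = -20 - P$ ($X{\left(P,K \right)} = \left(20 + P\right) \left(-1\right) = -20 - P$)
$\left(377 + X{\left(4,2 \right)}\right)^{2} = \left(377 - 24\right)^{2} = 353^{2} = 124609$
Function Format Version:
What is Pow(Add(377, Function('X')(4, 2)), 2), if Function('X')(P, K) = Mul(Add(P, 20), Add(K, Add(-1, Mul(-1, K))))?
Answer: 124609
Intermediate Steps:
Function('X')(P, K) = Add(-20, Mul(-1, P)) (Function('X')(P, K) = Mul(Add(20, P), -1) = Add(-20, Mul(-1, P)))
Pow(Add(377, Function('X')(4, 2)), 2) = Pow(Add(377, Add(-20, Mul(-1, 4))), 2) = Pow(Add(377, Add(-20, -4)), 2) = Pow(Add(377, -24), 2) = Pow(353, 2) = 124609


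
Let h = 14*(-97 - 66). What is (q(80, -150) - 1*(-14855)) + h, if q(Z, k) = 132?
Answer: 12705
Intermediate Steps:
h = -2282 (h = 14*(-163) = -2282)
(q(80, -150) - 1*(-14855)) + h = (132 - 1*(-14855)) - 2282 = (132 + 14855) - 2282 = 14987 - 2282 = 12705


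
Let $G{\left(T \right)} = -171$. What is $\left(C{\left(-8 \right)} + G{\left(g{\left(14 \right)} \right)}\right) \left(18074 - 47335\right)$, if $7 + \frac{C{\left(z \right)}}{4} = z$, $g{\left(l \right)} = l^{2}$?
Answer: $6759291$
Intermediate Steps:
$C{\left(z \right)} = -28 + 4 z$
$\left(C{\left(-8 \right)} + G{\left(g{\left(14 \right)} \right)}\right) \left(18074 - 47335\right) = \left(\left(-28 + 4 \left(-8\right)\right) - 171\right) \left(18074 - 47335\right) = \left(\left(-28 - 32\right) - 171\right) \left(-29261\right) = \left(-60 - 171\right) \left(-29261\right) = \left(-231\right) \left(-29261\right) = 6759291$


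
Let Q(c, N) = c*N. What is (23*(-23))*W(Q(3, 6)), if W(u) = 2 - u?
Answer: 8464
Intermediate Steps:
Q(c, N) = N*c
(23*(-23))*W(Q(3, 6)) = (23*(-23))*(2 - 6*3) = -529*(2 - 1*18) = -529*(2 - 18) = -529*(-16) = 8464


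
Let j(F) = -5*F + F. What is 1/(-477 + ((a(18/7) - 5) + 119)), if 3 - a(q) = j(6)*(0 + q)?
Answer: -7/2088 ≈ -0.0033525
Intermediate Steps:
j(F) = -4*F
a(q) = 3 + 24*q (a(q) = 3 - (-4*6)*(0 + q) = 3 - (-24)*q = 3 + 24*q)
1/(-477 + ((a(18/7) - 5) + 119)) = 1/(-477 + (((3 + 24*(18/7)) - 5) + 119)) = 1/(-477 + (((3 + 432/7) - 5) + 119)) = 1/(-477 + ((453/7 - 5) + 119)) = 1/(-477 + (418/7 + 119)) = 1/(-477 + 1251/7) = 1/(-2088/7) = -7/2088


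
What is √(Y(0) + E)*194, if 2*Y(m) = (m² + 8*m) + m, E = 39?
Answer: 194*√39 ≈ 1211.5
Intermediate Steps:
Y(m) = m²/2 + 9*m/2 (Y(m) = ((m² + 8*m) + m)/2 = (m² + 9*m)/2 = m²/2 + 9*m/2)
√(Y(0) + E)*194 = √((½)*0*(9 + 0) + 39)*194 = √((½)*0*9 + 39)*194 = √(0 + 39)*194 = √39*194 = 194*√39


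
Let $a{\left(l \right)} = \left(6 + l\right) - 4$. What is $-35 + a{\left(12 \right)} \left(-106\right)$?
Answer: $-1519$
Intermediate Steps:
$a{\left(l \right)} = 2 + l$
$-35 + a{\left(12 \right)} \left(-106\right) = -35 + \left(2 + 12\right) \left(-106\right) = -35 + 14 \left(-106\right) = -35 - 1484 = -1519$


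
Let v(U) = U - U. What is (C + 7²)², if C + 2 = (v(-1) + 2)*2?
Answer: 2601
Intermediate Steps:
v(U) = 0
C = 2 (C = -2 + (0 + 2)*2 = -2 + 2*2 = -2 + 4 = 2)
(C + 7²)² = (2 + 7²)² = (2 + 49)² = 51² = 2601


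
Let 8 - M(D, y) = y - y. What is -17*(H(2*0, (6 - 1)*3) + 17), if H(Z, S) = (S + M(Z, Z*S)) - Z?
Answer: -680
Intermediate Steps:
M(D, y) = 8 (M(D, y) = 8 - (y - y) = 8 - 1*0 = 8 + 0 = 8)
H(Z, S) = 8 + S - Z (H(Z, S) = (S + 8) - Z = (8 + S) - Z = 8 + S - Z)
-17*(H(2*0, (6 - 1)*3) + 17) = -17*((8 + (6 - 1)*3 - 2*0) + 17) = -17*((8 + 5*3 - 1*0) + 17) = -17*((8 + 15 + 0) + 17) = -17*(23 + 17) = -17*40 = -680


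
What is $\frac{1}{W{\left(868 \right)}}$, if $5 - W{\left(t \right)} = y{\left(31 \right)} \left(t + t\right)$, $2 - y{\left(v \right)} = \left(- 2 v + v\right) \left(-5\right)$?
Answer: $\frac{1}{265613} \approx 3.7649 \cdot 10^{-6}$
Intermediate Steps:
$y{\left(v \right)} = 2 - 5 v$ ($y{\left(v \right)} = 2 - \left(- 2 v + v\right) \left(-5\right) = 2 - - v \left(-5\right) = 2 - 5 v$)
$W{\left(t \right)} = 5 + 306 t$ ($W{\left(t \right)} = 5 - \left(2 - 155\right) \left(t + t\right) = 5 - \left(2 - 155\right) 2 t = 5 - - 153 \cdot 2 t = 5 - - 306 t = 5 + 306 t$)
$\frac{1}{W{\left(868 \right)}} = \frac{1}{5 + 306 \cdot 868} = \frac{1}{5 + 265608} = \frac{1}{265613}$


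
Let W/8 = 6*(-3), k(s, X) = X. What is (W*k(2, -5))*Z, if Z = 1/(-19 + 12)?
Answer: -720/7 ≈ -102.86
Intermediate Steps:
W = -144 (W = 8*(6*(-3)) = 8*(-18) = -144)
Z = -⅐ (Z = 1/(-7) = -⅐ ≈ -0.14286)
(W*k(2, -5))*Z = -144*(-5)*(-⅐) = 720*(-⅐) = -720/7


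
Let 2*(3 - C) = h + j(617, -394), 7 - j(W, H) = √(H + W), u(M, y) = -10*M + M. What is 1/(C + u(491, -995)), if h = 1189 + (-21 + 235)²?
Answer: -111648/3116318753 - 2*√223/3116318753 ≈ -3.5836e-5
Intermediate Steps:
h = 46985 (h = 1189 + 214² = 1189 + 45796 = 46985)
u(M, y) = -9*M
j(W, H) = 7 - √(H + W)
C = -23493 + √223/2 (C = 3 - (46985 + (7 - √(-394 + 617)))/2 = 3 - (46985 + (7 - √223))/2 = 3 - (46992 - √223)/2 = 3 + (-23496 + √223/2) = -23493 + √223/2 ≈ -23486.)
1/(C + u(491, -995)) = 1/((-23493 + √223/2) - 9*491) = 1/((-23493 + √223/2) - 4419) = 1/(-27912 + √223/2)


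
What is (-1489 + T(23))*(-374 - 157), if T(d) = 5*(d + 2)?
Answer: 724284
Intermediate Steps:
T(d) = 10 + 5*d (T(d) = 5*(2 + d) = 10 + 5*d)
(-1489 + T(23))*(-374 - 157) = (-1489 + (10 + 5*23))*(-374 - 157) = (-1489 + (10 + 115))*(-531) = (-1489 + 125)*(-531) = -1364*(-531) = 724284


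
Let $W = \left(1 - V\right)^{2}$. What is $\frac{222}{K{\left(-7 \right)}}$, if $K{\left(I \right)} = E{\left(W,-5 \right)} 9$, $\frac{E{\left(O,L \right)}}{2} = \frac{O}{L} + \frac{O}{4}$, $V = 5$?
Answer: $\frac{185}{12} \approx 15.417$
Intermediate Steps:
$W = 16$ ($W = \left(1 - 5\right)^{2} = \left(-4\right)^{2} = 16$)
$E{\left(O,L \right)} = \frac{O}{2} + \frac{2 O}{L}$ ($E{\left(O,L \right)} = 2 \left(\frac{O}{L} + \frac{O}{4}\right) = 2 \left(\frac{O}{4} + \frac{O}{L}\right) = \frac{O}{2} + \frac{2 O}{L}$)
$K{\left(I \right)} = \frac{72}{5}$ ($K{\left(I \right)} = \frac{1}{2} \cdot 16 \frac{1}{-5} \left(4 - 5\right) 9 = \frac{1}{2} \cdot 16 \left(- \frac{1}{5}\right) \left(-1\right) 9 = \frac{8}{5} \cdot 9 = \frac{72}{5}$)
$\frac{222}{K{\left(-7 \right)}} = \frac{222}{\frac{72}{5}} = 222 \cdot \frac{5}{72} = \frac{185}{12}$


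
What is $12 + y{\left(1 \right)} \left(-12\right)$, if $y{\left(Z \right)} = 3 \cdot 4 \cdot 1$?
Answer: $-132$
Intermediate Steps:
$y{\left(Z \right)} = 12$ ($y{\left(Z \right)} = 12 \cdot 1 = 12$)
$12 + y{\left(1 \right)} \left(-12\right) = 12 + 12 \left(-12\right) = 12 - 144 = -132$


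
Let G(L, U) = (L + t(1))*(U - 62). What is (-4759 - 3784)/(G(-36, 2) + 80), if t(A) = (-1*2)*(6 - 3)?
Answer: -8543/2600 ≈ -3.2858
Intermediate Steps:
t(A) = -6 (t(A) = -2*3 = -6)
G(L, U) = (-62 + U)*(-6 + L) (G(L, U) = (L - 6)*(U - 62) = (-6 + L)*(-62 + U) = (-62 + U)*(-6 + L))
(-4759 - 3784)/(G(-36, 2) + 80) = (-4759 - 3784)/((372 - 62*(-36) - 6*2 - 36*2) + 80) = -8543/((372 + 2232 - 12 - 72) + 80) = -8543/(2520 + 80) = -8543/2600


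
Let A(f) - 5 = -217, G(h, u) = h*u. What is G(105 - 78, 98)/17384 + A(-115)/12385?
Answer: 14542651/107650420 ≈ 0.13509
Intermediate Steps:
A(f) = -212 (A(f) = 5 - 217 = -212)
G(105 - 78, 98)/17384 + A(-115)/12385 = ((105 - 78)*98)/17384 - 212/12385 = (27*98)*(1/17384) - 212*1/12385 = 2646*(1/17384) - 212/12385 = 1323/8692 - 212/12385 = 14542651/107650420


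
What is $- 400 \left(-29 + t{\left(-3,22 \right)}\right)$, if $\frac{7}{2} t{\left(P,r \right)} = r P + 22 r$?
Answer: $- \frac{253200}{7} \approx -36171.0$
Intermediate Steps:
$t{\left(P,r \right)} = \frac{44 r}{7} + \frac{2 P r}{7}$ ($t{\left(P,r \right)} = \frac{2 \left(r P + 22 r\right)}{7} = \frac{2 \left(P r + 22 r\right)}{7} = \frac{2 \left(22 r + P r\right)}{7} = \frac{44 r}{7} + \frac{2 P r}{7}$)
$- 400 \left(-29 + t{\left(-3,22 \right)}\right) = - 400 \left(-29 + \frac{2}{7} \cdot 22 \left(22 - 3\right)\right) = - 400 \left(-29 + \frac{2}{7} \cdot 22 \cdot 19\right) = - 400 \left(-29 + \frac{836}{7}\right) = \left(-400\right) \frac{633}{7} = - \frac{253200}{7}$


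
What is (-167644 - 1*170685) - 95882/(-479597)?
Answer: -162261477531/479597 ≈ -3.3833e+5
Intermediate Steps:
(-167644 - 1*170685) - 95882/(-479597) = (-167644 - 170685) - 95882*(-1)/479597 = -338329 - 1*(-95882/479597) = -338329 + 95882/479597 = -162261477531/479597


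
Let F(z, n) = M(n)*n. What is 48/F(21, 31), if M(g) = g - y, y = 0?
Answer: 48/961 ≈ 0.049948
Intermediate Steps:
M(g) = g (M(g) = g - 1*0 = g + 0 = g)
F(z, n) = n**2 (F(z, n) = n*n = n**2)
48/F(21, 31) = 48/(31**2) = 48/961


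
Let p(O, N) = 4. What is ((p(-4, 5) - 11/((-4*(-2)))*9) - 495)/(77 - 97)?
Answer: 4027/160 ≈ 25.169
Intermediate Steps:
((p(-4, 5) - 11/((-4*(-2)))*9) - 495)/(77 - 97) = ((4 - 11/((-4*(-2)))*9) - 495)/(77 - 97) = ((4 - 11/8*9) - 495)/(-20) = ((4 - 11*1/8*9) - 495)*(-1/20) = ((4 - 11/8*9) - 495)*(-1/20) = ((4 - 99/8) - 495)*(-1/20) = (-67/8 - 495)*(-1/20) = -4027/8*(-1/20) = 4027/160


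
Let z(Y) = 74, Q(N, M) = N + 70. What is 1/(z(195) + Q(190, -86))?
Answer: 1/334 ≈ 0.0029940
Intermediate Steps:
Q(N, M) = 70 + N
1/(z(195) + Q(190, -86)) = 1/(74 + (70 + 190)) = 1/(74 + 260) = 1/334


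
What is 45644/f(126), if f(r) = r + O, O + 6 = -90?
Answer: 22822/15 ≈ 1521.5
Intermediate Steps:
O = -96 (O = -6 - 90 = -96)
f(r) = -96 + r (f(r) = r - 96 = -96 + r)
45644/f(126) = 45644/(-96 + 126) = 45644/30 = 45644*(1/30) = 22822/15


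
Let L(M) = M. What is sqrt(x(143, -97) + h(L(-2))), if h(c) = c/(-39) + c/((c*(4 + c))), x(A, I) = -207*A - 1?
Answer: I*sqrt(180095214)/78 ≈ 172.05*I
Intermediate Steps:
x(A, I) = -1 - 207*A
h(c) = 1/(4 + c) - c/39 (h(c) = c*(-1/39) + c*(1/(c*(4 + c))) = -c/39 + 1/(4 + c) = 1/(4 + c) - c/39)
sqrt(x(143, -97) + h(L(-2))) = sqrt((-1 - 207*143) + (39 - 1*(-2)**2 - 4*(-2))/(39*(4 - 2))) = sqrt((-1 - 29601) + (1/39)*(39 - 1*4 + 8)/2) = sqrt(-29602 + (1/39)*(1/2)*(39 - 4 + 8)) = sqrt(-29602 + (1/39)*(1/2)*43) = sqrt(-29602 + 43/78) = sqrt(-2308913/78) = I*sqrt(180095214)/78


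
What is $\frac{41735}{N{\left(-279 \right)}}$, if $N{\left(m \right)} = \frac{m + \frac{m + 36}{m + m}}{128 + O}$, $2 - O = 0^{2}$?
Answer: $- \frac{336384100}{17271} \approx -19477.0$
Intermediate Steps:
$O = 2$ ($O = 2 - 0^{2} = 2 - 0 = 2 + 0 = 2$)
$N{\left(m \right)} = \frac{m}{130} + \frac{36 + m}{260 m}$ ($N{\left(m \right)} = \frac{m + \frac{m + 36}{m + m}}{128 + 2} = \frac{m + \frac{36 + m}{2 m}}{130} = \left(m + \left(36 + m\right) \frac{1}{2 m}\right) \frac{1}{130} = \left(m + \frac{36 + m}{2 m}\right) \frac{1}{130} = \frac{m}{130} + \frac{36 + m}{260 m}$)
$\frac{41735}{N{\left(-279 \right)}} = \frac{41735}{\frac{1}{260} \frac{1}{-279} \left(36 - 279 + 2 \left(-279\right)^{2}\right)} = \frac{41735}{\frac{1}{260} \left(- \frac{1}{279}\right) \left(36 - 279 + 2 \cdot 77841\right)} = \frac{41735}{\frac{1}{260} \left(- \frac{1}{279}\right) \left(36 - 279 + 155682\right)} = \frac{41735}{\frac{1}{260} \left(- \frac{1}{279}\right) 155439} = \frac{41735}{- \frac{17271}{8060}} = 41735 \left(- \frac{8060}{17271}\right) = - \frac{336384100}{17271}$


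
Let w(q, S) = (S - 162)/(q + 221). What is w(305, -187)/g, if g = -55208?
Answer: 349/29039408 ≈ 1.2018e-5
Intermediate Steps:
w(q, S) = (-162 + S)/(221 + q)
w(305, -187)/g = ((-162 - 187)/(221 + 305))/(-55208) = (-349/526)*(-1/55208) = ((1/526)*(-349))*(-1/55208) = -349/526*(-1/55208) = 349/29039408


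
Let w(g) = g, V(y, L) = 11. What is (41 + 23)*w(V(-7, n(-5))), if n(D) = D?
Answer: 704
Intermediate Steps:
(41 + 23)*w(V(-7, n(-5))) = (41 + 23)*11 = 64*11 = 704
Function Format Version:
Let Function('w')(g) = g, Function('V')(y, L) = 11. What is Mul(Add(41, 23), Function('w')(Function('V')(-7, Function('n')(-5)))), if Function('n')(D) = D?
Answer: 704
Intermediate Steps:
Mul(Add(41, 23), Function('w')(Function('V')(-7, Function('n')(-5)))) = Mul(Add(41, 23), 11) = Mul(64, 11) = 704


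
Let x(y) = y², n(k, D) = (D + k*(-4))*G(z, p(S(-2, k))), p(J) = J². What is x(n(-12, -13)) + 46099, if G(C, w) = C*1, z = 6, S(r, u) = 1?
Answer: 90199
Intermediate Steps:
G(C, w) = C
n(k, D) = -24*k + 6*D (n(k, D) = (D + k*(-4))*6 = (D - 4*k)*6 = -24*k + 6*D)
x(n(-12, -13)) + 46099 = (-24*(-12) + 6*(-13))² + 46099 = (288 - 78)² + 46099 = 210² + 46099 = 44100 + 46099 = 90199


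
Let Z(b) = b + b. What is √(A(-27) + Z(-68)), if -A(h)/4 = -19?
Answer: 2*I*√15 ≈ 7.746*I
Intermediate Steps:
A(h) = 76 (A(h) = -4*(-19) = 76)
Z(b) = 2*b
√(A(-27) + Z(-68)) = √(76 + 2*(-68)) = √(76 - 136) = √(-60) = 2*I*√15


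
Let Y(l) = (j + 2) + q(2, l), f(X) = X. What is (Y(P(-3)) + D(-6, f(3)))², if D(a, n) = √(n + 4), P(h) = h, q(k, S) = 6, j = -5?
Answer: (3 + √7)² ≈ 31.875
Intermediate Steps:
Y(l) = 3 (Y(l) = (-5 + 2) + 6 = -3 + 6 = 3)
D(a, n) = √(4 + n)
(Y(P(-3)) + D(-6, f(3)))² = (3 + √(4 + 3))² = (3 + √7)²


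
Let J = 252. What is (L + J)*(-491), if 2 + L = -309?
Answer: 28969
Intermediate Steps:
L = -311 (L = -2 - 309 = -311)
(L + J)*(-491) = (-311 + 252)*(-491) = -59*(-491) = 28969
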